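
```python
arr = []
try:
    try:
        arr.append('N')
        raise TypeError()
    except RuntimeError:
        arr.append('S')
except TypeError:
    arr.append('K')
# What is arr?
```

Step-by-step execution trace:
1. Inner try: `arr.append('N')` → arr = ['N'].
2. `raise TypeError()` raises TypeError.
3. Inner `except RuntimeError` does not match TypeError; exception propagates to outer try.
4. Outer `except TypeError` matches → `arr.append('K')` → arr = ['N', 'K'].
Result: ['N', 'K']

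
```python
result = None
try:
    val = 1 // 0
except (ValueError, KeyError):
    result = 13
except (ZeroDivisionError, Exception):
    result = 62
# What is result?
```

Step-by-step execution trace:
1. `val = 1 // 0` raises ZeroDivisionError.
2. `except (ValueError, KeyError)` does not match ZeroDivisionError; skipped.
3. `except (ZeroDivisionError, Exception)` matches (ZeroDivisionError is in the tuple) → result = 62.
Result: 62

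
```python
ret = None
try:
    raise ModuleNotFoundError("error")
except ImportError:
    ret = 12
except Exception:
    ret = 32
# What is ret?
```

Step-by-step execution trace:
1. `raise ModuleNotFoundError(...)` raises ModuleNotFoundError.
2. `except ImportError` matches (ModuleNotFoundError is a subclass of ImportError) → ret = 12.
3. `except Exception` is not reached.
Result: 12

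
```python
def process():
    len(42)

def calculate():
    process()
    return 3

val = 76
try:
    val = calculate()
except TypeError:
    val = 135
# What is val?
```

Step-by-step execution trace:
1. val starts at 76.
2. try: `calculate()` calls `process()`.
3. `process()` evaluates `len(42)`, which raises TypeError; it propagates through calculate (uncaught).
4. `return 3` in calculate is not reached; the assignment to val does not complete.
5. `except TypeError` matches → val = 135.
Result: 135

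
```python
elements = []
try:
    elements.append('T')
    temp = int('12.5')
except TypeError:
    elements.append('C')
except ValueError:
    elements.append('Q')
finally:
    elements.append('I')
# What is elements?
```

Step-by-step execution trace:
1. try: `elements.append('T')` → elements = ['T'].
2. `temp = int('12.5')` raises ValueError.
3. `except TypeError` does not match ValueError; skipped.
4. `except ValueError` matches → `elements.append('Q')` → elements = ['T', 'Q'].
5. finally always runs: `elements.append('I')` → elements = ['T', 'Q', 'I'].
Result: ['T', 'Q', 'I']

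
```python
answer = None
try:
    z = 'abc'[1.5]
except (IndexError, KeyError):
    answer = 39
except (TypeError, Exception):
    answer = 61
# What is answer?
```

Step-by-step execution trace:
1. `z = 'abc'[1.5]` raises TypeError.
2. `except (IndexError, KeyError)` does not match TypeError; skipped.
3. `except (TypeError, Exception)` matches (TypeError is in the tuple) → answer = 61.
Result: 61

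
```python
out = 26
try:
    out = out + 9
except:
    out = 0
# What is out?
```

Step-by-step execution trace:
1. out starts at 26.
2. try: `out = out + 9` → out = 35. No exception raised.
3. `except` is skipped.
Result: 35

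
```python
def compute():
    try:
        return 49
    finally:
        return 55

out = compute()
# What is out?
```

Step-by-step execution trace:
1. `compute()` enters try: `return 49` sets pending return value 49.
2. Before returning, `finally: return 55` runs and overrides the pending return.
3. compute() returns 55 → out = 55.
Result: 55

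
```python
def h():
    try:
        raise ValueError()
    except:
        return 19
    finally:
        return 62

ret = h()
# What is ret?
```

Step-by-step execution trace:
1. `h()` enters try: `raise ValueError()` raises ValueError.
2. bare `except` matches → `return 19` sets pending return value 19.
3. Before returning, `finally: return 62` runs and overrides the pending return.
4. h() returns 62 → ret = 62.
Result: 62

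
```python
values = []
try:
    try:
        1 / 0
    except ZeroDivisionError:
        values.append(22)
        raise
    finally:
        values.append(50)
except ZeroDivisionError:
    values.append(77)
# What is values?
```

Step-by-step execution trace:
1. Inner try: `1 / 0` raises ZeroDivisionError.
2. Inner `except ZeroDivisionError` matches → `values.append(22)` → values = [22].
3. bare `raise` re-raises ZeroDivisionError.
4. Inner `finally` runs during unwinding: `values.append(50)` → values = [22, 50].
5. Outer `except ZeroDivisionError` matches → `values.append(77)` → values = [22, 50, 77].
Result: [22, 50, 77]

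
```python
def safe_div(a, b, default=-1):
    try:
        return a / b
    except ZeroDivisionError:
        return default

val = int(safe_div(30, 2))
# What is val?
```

Step-by-step execution trace:
1. `safe_div(30, 2)` enters try: `return 30 / 2` → returns 15.0. No exception raised.
2. `except ZeroDivisionError` is skipped.
3. `int(15.0)` → 15 → val = 15.
Result: 15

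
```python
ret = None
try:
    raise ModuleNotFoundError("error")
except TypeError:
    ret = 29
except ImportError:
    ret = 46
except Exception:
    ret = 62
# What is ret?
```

Step-by-step execution trace:
1. `raise ModuleNotFoundError(...)` raises ModuleNotFoundError.
2. `except TypeError` does not match (ModuleNotFoundError is not a subclass of TypeError); skipped.
3. `except ImportError` matches (ModuleNotFoundError is a subclass of ImportError) → ret = 46.
4. `except Exception` is not reached.
Result: 46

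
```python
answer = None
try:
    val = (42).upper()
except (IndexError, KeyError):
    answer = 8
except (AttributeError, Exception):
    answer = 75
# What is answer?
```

Step-by-step execution trace:
1. `val = (42).upper()` raises AttributeError.
2. `except (IndexError, KeyError)` does not match AttributeError; skipped.
3. `except (AttributeError, Exception)` matches (AttributeError is in the tuple) → answer = 75.
Result: 75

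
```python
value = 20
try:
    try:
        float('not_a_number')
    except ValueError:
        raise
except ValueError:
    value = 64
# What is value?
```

Step-by-step execution trace:
1. Inner try: `float('not_a_number')` raises ValueError.
2. Inner `except ValueError` matches; bare `raise` re-raises the same ValueError.
3. Outer `except ValueError` matches → value = 64.
Result: 64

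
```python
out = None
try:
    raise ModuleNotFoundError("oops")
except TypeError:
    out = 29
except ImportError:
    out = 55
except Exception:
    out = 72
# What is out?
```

Step-by-step execution trace:
1. `raise ModuleNotFoundError(...)` raises ModuleNotFoundError.
2. `except TypeError` does not match (ModuleNotFoundError is not a subclass of TypeError); skipped.
3. `except ImportError` matches (ModuleNotFoundError is a subclass of ImportError) → out = 55.
4. `except Exception` is not reached.
Result: 55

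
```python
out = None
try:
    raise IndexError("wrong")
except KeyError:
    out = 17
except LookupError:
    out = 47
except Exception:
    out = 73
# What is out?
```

Step-by-step execution trace:
1. `raise IndexError(...)` raises IndexError.
2. `except KeyError` does not match (IndexError is not a subclass of KeyError); skipped.
3. `except LookupError` matches (IndexError is a subclass of LookupError) → out = 47.
4. `except Exception` is not reached.
Result: 47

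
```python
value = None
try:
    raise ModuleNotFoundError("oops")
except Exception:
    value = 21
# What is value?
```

Step-by-step execution trace:
1. `raise ModuleNotFoundError(...)` raises ModuleNotFoundError.
2. `except Exception` matches (ModuleNotFoundError is a subclass of Exception) → value = 21.
Result: 21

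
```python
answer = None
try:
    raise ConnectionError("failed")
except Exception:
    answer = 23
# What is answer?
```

Step-by-step execution trace:
1. `raise ConnectionError(...)` raises ConnectionError.
2. `except Exception` matches (ConnectionError is a subclass of Exception) → answer = 23.
Result: 23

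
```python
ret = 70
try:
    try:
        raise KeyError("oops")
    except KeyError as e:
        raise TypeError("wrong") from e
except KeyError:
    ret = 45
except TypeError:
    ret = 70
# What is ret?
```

Step-by-step execution trace:
1. Inner try raises KeyError; inner `except KeyError as e` catches it.
2. `raise TypeError(...) from e` raises TypeError (KeyError is attached as __cause__, but only TypeError is active).
3. Outer `except KeyError` does not match TypeError; skipped.
4. Outer `except TypeError` matches → ret = 70.
Result: 70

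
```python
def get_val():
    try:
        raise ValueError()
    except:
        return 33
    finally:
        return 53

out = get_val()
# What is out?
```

Step-by-step execution trace:
1. `get_val()` enters try: `raise ValueError()` raises ValueError.
2. bare `except` matches → `return 33` sets pending return value 33.
3. Before returning, `finally: return 53` runs and overrides the pending return.
4. get_val() returns 53 → out = 53.
Result: 53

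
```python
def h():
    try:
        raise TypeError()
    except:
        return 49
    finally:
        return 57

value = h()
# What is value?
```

Step-by-step execution trace:
1. `h()` enters try: `raise TypeError()` raises TypeError.
2. bare `except` matches → `return 49` sets pending return value 49.
3. Before returning, `finally: return 57` runs and overrides the pending return.
4. h() returns 57 → value = 57.
Result: 57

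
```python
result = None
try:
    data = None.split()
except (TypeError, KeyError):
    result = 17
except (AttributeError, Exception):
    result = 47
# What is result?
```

Step-by-step execution trace:
1. `data = None.split()` raises AttributeError.
2. `except (TypeError, KeyError)` does not match AttributeError; skipped.
3. `except (AttributeError, Exception)` matches (AttributeError is in the tuple) → result = 47.
Result: 47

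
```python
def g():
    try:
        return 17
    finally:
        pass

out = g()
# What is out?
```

Step-by-step execution trace:
1. `g()` enters try: `return 17` sets pending return value 17.
2. Before returning, `finally: pass` runs (no effect).
3. g() returns 17 → out = 17.
Result: 17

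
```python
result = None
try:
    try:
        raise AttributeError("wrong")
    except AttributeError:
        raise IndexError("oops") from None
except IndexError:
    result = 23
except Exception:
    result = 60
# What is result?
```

Step-by-step execution trace:
1. Inner try raises AttributeError; inner `except AttributeError` catches it.
2. `raise IndexError(...) from None` raises IndexError (from None suppresses __context__, but the active exception is still IndexError).
3. Outer `except IndexError` matches → result = 23.
4. `except Exception` is not reached.
Result: 23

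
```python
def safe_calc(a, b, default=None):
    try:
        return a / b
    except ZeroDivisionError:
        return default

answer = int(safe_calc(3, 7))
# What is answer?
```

Step-by-step execution trace:
1. `safe_calc(3, 7)` enters try: `return 3 / 7` → returns 0.42857142857142855. No exception raised.
2. `except ZeroDivisionError` is skipped.
3. `int(0.42857142857142855)` → 0 → answer = 0.
Result: 0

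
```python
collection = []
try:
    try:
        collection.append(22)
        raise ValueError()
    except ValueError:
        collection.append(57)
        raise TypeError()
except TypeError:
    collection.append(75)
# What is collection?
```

Step-by-step execution trace:
1. Inner try: `collection.append(22)` → collection = [22].
2. `raise ValueError()` raises ValueError.
3. Inner `except ValueError` matches → `collection.append(57)` → collection = [22, 57].
4. `raise TypeError()` raises TypeError; propagates to outer try.
5. Outer `except TypeError` matches → `collection.append(75)` → collection = [22, 57, 75].
Result: [22, 57, 75]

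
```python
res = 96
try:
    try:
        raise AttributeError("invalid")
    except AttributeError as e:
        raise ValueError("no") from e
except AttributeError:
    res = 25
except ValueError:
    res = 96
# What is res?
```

Step-by-step execution trace:
1. Inner try raises AttributeError; inner `except AttributeError as e` catches it.
2. `raise ValueError(...) from e` raises ValueError (AttributeError is attached as __cause__, but only ValueError is active).
3. Outer `except AttributeError` does not match ValueError; skipped.
4. Outer `except ValueError` matches → res = 96.
Result: 96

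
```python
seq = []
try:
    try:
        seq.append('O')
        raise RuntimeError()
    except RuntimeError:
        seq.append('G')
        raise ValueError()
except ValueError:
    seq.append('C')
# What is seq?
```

Step-by-step execution trace:
1. Inner try: `seq.append('O')` → seq = ['O'].
2. `raise RuntimeError()` raises RuntimeError.
3. Inner `except RuntimeError` matches → `seq.append('G')` → seq = ['O', 'G'].
4. `raise ValueError()` raises ValueError; propagates to outer try.
5. Outer `except ValueError` matches → `seq.append('C')` → seq = ['O', 'G', 'C'].
Result: ['O', 'G', 'C']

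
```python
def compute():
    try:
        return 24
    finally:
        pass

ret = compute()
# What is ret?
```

Step-by-step execution trace:
1. `compute()` enters try: `return 24` sets pending return value 24.
2. Before returning, `finally: pass` runs (no effect).
3. compute() returns 24 → ret = 24.
Result: 24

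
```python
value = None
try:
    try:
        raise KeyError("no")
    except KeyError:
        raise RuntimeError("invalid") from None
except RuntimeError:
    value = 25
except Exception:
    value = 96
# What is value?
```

Step-by-step execution trace:
1. Inner try raises KeyError; inner `except KeyError` catches it.
2. `raise RuntimeError(...) from None` raises RuntimeError (from None suppresses __context__, but the active exception is still RuntimeError).
3. Outer `except RuntimeError` matches → value = 25.
4. `except Exception` is not reached.
Result: 25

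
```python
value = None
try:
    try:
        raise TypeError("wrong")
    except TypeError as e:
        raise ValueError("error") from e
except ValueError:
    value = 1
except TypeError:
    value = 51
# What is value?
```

Step-by-step execution trace:
1. Inner try raises TypeError; inner `except TypeError as e` catches it.
2. `raise ValueError(...) from e` raises ValueError (TypeError is attached as __cause__, but only ValueError is active).
3. Outer `except ValueError` matches → value = 1.
4. `except TypeError` is not reached.
Result: 1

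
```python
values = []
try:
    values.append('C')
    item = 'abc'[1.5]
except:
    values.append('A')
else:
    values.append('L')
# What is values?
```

Step-by-step execution trace:
1. try: `values.append('C')` → values = ['C'].
2. `item = 'abc'[1.5]` raises TypeError.
3. bare `except` matches → `values.append('A')` → values = ['C', 'A'].
4. `else` is skipped (an exception was raised).
Result: ['C', 'A']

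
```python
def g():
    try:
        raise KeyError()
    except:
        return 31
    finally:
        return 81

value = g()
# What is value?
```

Step-by-step execution trace:
1. `g()` enters try: `raise KeyError()` raises KeyError.
2. bare `except` matches → `return 31` sets pending return value 31.
3. Before returning, `finally: return 81` runs and overrides the pending return.
4. g() returns 81 → value = 81.
Result: 81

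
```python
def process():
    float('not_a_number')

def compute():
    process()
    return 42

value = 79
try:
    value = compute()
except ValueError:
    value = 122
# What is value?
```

Step-by-step execution trace:
1. value starts at 79.
2. try: `compute()` calls `process()`.
3. `process()` evaluates `float('not_a_number')`, which raises ValueError; it propagates through compute (uncaught).
4. `return 42` in compute is not reached; the assignment to value does not complete.
5. `except ValueError` matches → value = 122.
Result: 122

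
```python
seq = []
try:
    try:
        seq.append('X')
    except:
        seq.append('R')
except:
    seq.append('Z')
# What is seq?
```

Step-by-step execution trace:
1. Inner try: `seq.append('X')` → seq = ['X']. No exception raised.
2. Inner `except` is skipped.
3. Inner try completes normally; outer `except` is skipped.
Result: ['X']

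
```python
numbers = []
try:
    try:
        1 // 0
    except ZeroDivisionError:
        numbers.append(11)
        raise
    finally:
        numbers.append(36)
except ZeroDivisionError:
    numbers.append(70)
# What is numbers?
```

Step-by-step execution trace:
1. Inner try: `1 // 0` raises ZeroDivisionError.
2. Inner `except ZeroDivisionError` matches → `numbers.append(11)` → numbers = [11].
3. bare `raise` re-raises ZeroDivisionError.
4. Inner `finally` runs during unwinding: `numbers.append(36)` → numbers = [11, 36].
5. Outer `except ZeroDivisionError` matches → `numbers.append(70)` → numbers = [11, 36, 70].
Result: [11, 36, 70]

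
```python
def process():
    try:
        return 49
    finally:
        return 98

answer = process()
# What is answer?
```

Step-by-step execution trace:
1. `process()` enters try: `return 49` sets pending return value 49.
2. Before returning, `finally: return 98` runs and overrides the pending return.
3. process() returns 98 → answer = 98.
Result: 98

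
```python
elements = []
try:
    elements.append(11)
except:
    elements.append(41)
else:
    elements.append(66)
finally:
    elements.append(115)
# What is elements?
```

Step-by-step execution trace:
1. try: `elements.append(11)` → elements = [11]. No exception raised.
2. `except` is skipped.
3. `else` runs: `elements.append(66)` → elements = [11, 66].
4. `finally` always runs: `elements.append(115)` → elements = [11, 66, 115].
Result: [11, 66, 115]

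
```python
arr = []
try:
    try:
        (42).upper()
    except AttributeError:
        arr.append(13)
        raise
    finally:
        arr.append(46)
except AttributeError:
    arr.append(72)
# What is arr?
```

Step-by-step execution trace:
1. Inner try: `(42).upper()` raises AttributeError.
2. Inner `except AttributeError` matches → `arr.append(13)` → arr = [13].
3. bare `raise` re-raises AttributeError.
4. Inner `finally` runs during unwinding: `arr.append(46)` → arr = [13, 46].
5. Outer `except AttributeError` matches → `arr.append(72)` → arr = [13, 46, 72].
Result: [13, 46, 72]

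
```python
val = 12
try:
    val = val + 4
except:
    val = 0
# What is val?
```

Step-by-step execution trace:
1. val starts at 12.
2. try: `val = val + 4` → val = 16. No exception raised.
3. `except` is skipped.
Result: 16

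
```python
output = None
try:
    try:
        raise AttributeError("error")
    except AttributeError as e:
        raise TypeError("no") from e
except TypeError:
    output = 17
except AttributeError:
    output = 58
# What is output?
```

Step-by-step execution trace:
1. Inner try raises AttributeError; inner `except AttributeError as e` catches it.
2. `raise TypeError(...) from e` raises TypeError (AttributeError is attached as __cause__, but only TypeError is active).
3. Outer `except TypeError` matches → output = 17.
4. `except AttributeError` is not reached.
Result: 17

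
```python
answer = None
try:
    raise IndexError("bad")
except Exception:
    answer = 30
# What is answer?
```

Step-by-step execution trace:
1. `raise IndexError(...)` raises IndexError.
2. `except Exception` matches (IndexError is a subclass of Exception) → answer = 30.
Result: 30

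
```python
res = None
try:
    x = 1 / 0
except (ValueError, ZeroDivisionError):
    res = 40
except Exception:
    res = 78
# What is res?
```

Step-by-step execution trace:
1. `x = 1 / 0` raises ZeroDivisionError.
2. `except (ValueError, ZeroDivisionError)` matches (ZeroDivisionError is in the tuple) → res = 40.
3. `except Exception` is not reached.
Result: 40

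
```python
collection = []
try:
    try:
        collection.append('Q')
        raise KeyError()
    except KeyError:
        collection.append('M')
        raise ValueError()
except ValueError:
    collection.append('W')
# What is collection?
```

Step-by-step execution trace:
1. Inner try: `collection.append('Q')` → collection = ['Q'].
2. `raise KeyError()` raises KeyError.
3. Inner `except KeyError` matches → `collection.append('M')` → collection = ['Q', 'M'].
4. `raise ValueError()` raises ValueError; propagates to outer try.
5. Outer `except ValueError` matches → `collection.append('W')` → collection = ['Q', 'M', 'W'].
Result: ['Q', 'M', 'W']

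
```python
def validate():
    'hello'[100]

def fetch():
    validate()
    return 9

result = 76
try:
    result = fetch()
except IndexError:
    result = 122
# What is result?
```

Step-by-step execution trace:
1. result starts at 76.
2. try: `fetch()` calls `validate()`.
3. `validate()` evaluates `'hello'[100]`, which raises IndexError; it propagates through fetch (uncaught).
4. `return 9` in fetch is not reached; the assignment to result does not complete.
5. `except IndexError` matches → result = 122.
Result: 122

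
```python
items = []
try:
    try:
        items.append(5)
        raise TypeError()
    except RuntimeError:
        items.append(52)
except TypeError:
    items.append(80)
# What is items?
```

Step-by-step execution trace:
1. Inner try: `items.append(5)` → items = [5].
2. `raise TypeError()` raises TypeError.
3. Inner `except RuntimeError` does not match TypeError; exception propagates to outer try.
4. Outer `except TypeError` matches → `items.append(80)` → items = [5, 80].
Result: [5, 80]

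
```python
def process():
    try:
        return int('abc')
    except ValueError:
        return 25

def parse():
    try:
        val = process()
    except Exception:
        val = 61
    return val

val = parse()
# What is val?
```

Step-by-step execution trace:
1. `parse()` calls `process()`.
2. In process: `int('abc')` raises ValueError; `except ValueError` catches it → returns 25.
3. In parse: `val = process()` → val = 25. No exception reaches parse.
4. `except Exception` is skipped; parse returns 25.
5. val = 25.
Result: 25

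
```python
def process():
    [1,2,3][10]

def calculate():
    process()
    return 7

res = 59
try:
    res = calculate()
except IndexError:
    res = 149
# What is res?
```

Step-by-step execution trace:
1. res starts at 59.
2. try: `calculate()` calls `process()`.
3. `process()` evaluates `[1,2,3][10]`, which raises IndexError; it propagates through calculate (uncaught).
4. `return 7` in calculate is not reached; the assignment to res does not complete.
5. `except IndexError` matches → res = 149.
Result: 149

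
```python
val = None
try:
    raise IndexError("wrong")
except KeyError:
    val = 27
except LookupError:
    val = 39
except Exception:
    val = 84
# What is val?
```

Step-by-step execution trace:
1. `raise IndexError(...)` raises IndexError.
2. `except KeyError` does not match (IndexError is not a subclass of KeyError); skipped.
3. `except LookupError` matches (IndexError is a subclass of LookupError) → val = 39.
4. `except Exception` is not reached.
Result: 39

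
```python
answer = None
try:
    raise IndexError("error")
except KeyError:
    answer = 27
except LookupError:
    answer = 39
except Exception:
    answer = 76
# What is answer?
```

Step-by-step execution trace:
1. `raise IndexError(...)` raises IndexError.
2. `except KeyError` does not match (IndexError is not a subclass of KeyError); skipped.
3. `except LookupError` matches (IndexError is a subclass of LookupError) → answer = 39.
4. `except Exception` is not reached.
Result: 39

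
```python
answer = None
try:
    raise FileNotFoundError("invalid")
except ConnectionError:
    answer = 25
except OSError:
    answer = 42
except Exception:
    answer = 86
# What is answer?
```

Step-by-step execution trace:
1. `raise FileNotFoundError(...)` raises FileNotFoundError.
2. `except ConnectionError` does not match (FileNotFoundError is not a subclass of ConnectionError); skipped.
3. `except OSError` matches (FileNotFoundError is a subclass of OSError) → answer = 42.
4. `except Exception` is not reached.
Result: 42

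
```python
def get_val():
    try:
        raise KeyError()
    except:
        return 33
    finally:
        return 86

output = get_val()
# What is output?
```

Step-by-step execution trace:
1. `get_val()` enters try: `raise KeyError()` raises KeyError.
2. bare `except` matches → `return 33` sets pending return value 33.
3. Before returning, `finally: return 86` runs and overrides the pending return.
4. get_val() returns 86 → output = 86.
Result: 86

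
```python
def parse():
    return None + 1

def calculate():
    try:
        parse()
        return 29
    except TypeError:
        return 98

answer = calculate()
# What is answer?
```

Step-by-step execution trace:
1. `calculate()` calls `parse()`.
2. `parse()` evaluates `None + 1`, which raises TypeError; it propagates to the caller.
3. `return 29` is not reached.
4. `except TypeError` in calculate matches → returns 98.
5. answer = 98.
Result: 98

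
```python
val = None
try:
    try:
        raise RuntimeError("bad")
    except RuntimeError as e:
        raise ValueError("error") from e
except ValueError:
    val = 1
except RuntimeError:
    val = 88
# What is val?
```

Step-by-step execution trace:
1. Inner try raises RuntimeError; inner `except RuntimeError as e` catches it.
2. `raise ValueError(...) from e` raises ValueError (RuntimeError is attached as __cause__, but only ValueError is active).
3. Outer `except ValueError` matches → val = 1.
4. `except RuntimeError` is not reached.
Result: 1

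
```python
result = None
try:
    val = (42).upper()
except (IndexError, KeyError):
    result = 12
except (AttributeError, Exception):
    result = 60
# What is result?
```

Step-by-step execution trace:
1. `val = (42).upper()` raises AttributeError.
2. `except (IndexError, KeyError)` does not match AttributeError; skipped.
3. `except (AttributeError, Exception)` matches (AttributeError is in the tuple) → result = 60.
Result: 60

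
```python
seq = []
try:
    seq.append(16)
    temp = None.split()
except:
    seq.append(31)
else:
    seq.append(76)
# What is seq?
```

Step-by-step execution trace:
1. try: `seq.append(16)` → seq = [16].
2. `temp = None.split()` raises AttributeError.
3. bare `except` matches → `seq.append(31)` → seq = [16, 31].
4. `else` is skipped (an exception was raised).
Result: [16, 31]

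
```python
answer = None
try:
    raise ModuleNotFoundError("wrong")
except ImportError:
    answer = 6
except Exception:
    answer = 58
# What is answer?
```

Step-by-step execution trace:
1. `raise ModuleNotFoundError(...)` raises ModuleNotFoundError.
2. `except ImportError` matches (ModuleNotFoundError is a subclass of ImportError) → answer = 6.
3. `except Exception` is not reached.
Result: 6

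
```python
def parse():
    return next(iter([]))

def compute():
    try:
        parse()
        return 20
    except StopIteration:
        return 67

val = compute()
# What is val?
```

Step-by-step execution trace:
1. `compute()` calls `parse()`.
2. `parse()` evaluates `next(iter([]))`, which raises StopIteration; it propagates to the caller.
3. `return 20` is not reached.
4. `except StopIteration` in compute matches → returns 67.
5. val = 67.
Result: 67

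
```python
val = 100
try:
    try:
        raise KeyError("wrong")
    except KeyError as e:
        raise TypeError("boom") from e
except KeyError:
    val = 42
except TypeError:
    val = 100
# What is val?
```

Step-by-step execution trace:
1. Inner try raises KeyError; inner `except KeyError as e` catches it.
2. `raise TypeError(...) from e` raises TypeError (KeyError is attached as __cause__, but only TypeError is active).
3. Outer `except KeyError` does not match TypeError; skipped.
4. Outer `except TypeError` matches → val = 100.
Result: 100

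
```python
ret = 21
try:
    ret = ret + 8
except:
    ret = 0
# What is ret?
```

Step-by-step execution trace:
1. ret starts at 21.
2. try: `ret = ret + 8` → ret = 29. No exception raised.
3. `except` is skipped.
Result: 29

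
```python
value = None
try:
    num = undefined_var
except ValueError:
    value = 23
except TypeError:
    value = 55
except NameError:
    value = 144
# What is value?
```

Step-by-step execution trace:
1. `num = undefined_var` raises NameError.
2. `except ValueError` does not match NameError; skipped.
3. `except TypeError` does not match NameError; skipped.
4. `except NameError` matches → value = 144.
Result: 144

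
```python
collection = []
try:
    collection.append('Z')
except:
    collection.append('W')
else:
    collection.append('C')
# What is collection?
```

Step-by-step execution trace:
1. try: `collection.append('Z')` → collection = ['Z']. No exception raised.
2. `except` is skipped.
3. `else` runs (try completed without exception): `collection.append('C')` → collection = ['Z', 'C'].
Result: ['Z', 'C']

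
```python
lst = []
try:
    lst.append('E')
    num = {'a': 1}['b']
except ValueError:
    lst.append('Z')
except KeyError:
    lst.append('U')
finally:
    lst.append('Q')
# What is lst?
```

Step-by-step execution trace:
1. try: `lst.append('E')` → lst = ['E'].
2. `num = {'a': 1}['b']` raises KeyError.
3. `except ValueError` does not match KeyError; skipped.
4. `except KeyError` matches → `lst.append('U')` → lst = ['E', 'U'].
5. finally always runs: `lst.append('Q')` → lst = ['E', 'U', 'Q'].
Result: ['E', 'U', 'Q']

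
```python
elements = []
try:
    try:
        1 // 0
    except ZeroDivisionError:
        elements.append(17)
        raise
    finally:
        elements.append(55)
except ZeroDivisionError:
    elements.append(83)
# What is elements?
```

Step-by-step execution trace:
1. Inner try: `1 // 0` raises ZeroDivisionError.
2. Inner `except ZeroDivisionError` matches → `elements.append(17)` → elements = [17].
3. bare `raise` re-raises ZeroDivisionError.
4. Inner `finally` runs during unwinding: `elements.append(55)` → elements = [17, 55].
5. Outer `except ZeroDivisionError` matches → `elements.append(83)` → elements = [17, 55, 83].
Result: [17, 55, 83]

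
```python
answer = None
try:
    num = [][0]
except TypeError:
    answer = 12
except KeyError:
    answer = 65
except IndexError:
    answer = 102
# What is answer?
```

Step-by-step execution trace:
1. `num = [][0]` raises IndexError.
2. `except TypeError` does not match IndexError; skipped.
3. `except KeyError` does not match IndexError; skipped.
4. `except IndexError` matches → answer = 102.
Result: 102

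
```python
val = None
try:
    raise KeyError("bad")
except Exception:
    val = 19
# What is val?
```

Step-by-step execution trace:
1. `raise KeyError(...)` raises KeyError.
2. `except Exception` matches (KeyError is a subclass of Exception) → val = 19.
Result: 19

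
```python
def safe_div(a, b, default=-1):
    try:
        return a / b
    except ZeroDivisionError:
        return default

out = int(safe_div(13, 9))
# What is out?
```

Step-by-step execution trace:
1. `safe_div(13, 9)` enters try: `return 13 / 9` → returns 1.4444444444444444. No exception raised.
2. `except ZeroDivisionError` is skipped.
3. `int(1.4444444444444444)` → 1 → out = 1.
Result: 1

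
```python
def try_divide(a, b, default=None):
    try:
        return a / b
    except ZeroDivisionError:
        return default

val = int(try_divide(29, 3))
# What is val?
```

Step-by-step execution trace:
1. `try_divide(29, 3)` enters try: `return 29 / 3` → returns 9.666666666666666. No exception raised.
2. `except ZeroDivisionError` is skipped.
3. `int(9.666666666666666)` → 9 → val = 9.
Result: 9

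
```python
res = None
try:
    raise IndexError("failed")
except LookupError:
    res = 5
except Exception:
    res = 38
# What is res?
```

Step-by-step execution trace:
1. `raise IndexError(...)` raises IndexError.
2. `except LookupError` matches (IndexError is a subclass of LookupError) → res = 5.
3. `except Exception` is not reached.
Result: 5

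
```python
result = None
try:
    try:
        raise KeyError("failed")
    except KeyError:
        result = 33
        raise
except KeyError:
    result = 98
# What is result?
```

Step-by-step execution trace:
1. Inner try: `raise KeyError("failed")` raises KeyError.
2. Inner `except KeyError` matches → result = 33.
3. bare `raise` re-raises the same KeyError.
4. Outer `except KeyError` matches → result = 98.
Result: 98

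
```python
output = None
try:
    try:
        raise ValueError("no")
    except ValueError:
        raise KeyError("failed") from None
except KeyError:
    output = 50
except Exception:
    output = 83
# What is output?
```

Step-by-step execution trace:
1. Inner try raises ValueError; inner `except ValueError` catches it.
2. `raise KeyError(...) from None` raises KeyError (from None suppresses __context__, but the active exception is still KeyError).
3. Outer `except KeyError` matches → output = 50.
4. `except Exception` is not reached.
Result: 50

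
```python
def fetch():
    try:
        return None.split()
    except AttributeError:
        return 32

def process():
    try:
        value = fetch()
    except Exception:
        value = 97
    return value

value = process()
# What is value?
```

Step-by-step execution trace:
1. `process()` calls `fetch()`.
2. In fetch: `None.split()` raises AttributeError; `except AttributeError` catches it → returns 32.
3. In process: `value = fetch()` → value = 32. No exception reaches process.
4. `except Exception` is skipped; process returns 32.
5. value = 32.
Result: 32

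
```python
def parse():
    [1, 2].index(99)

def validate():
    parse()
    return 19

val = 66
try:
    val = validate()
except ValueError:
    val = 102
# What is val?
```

Step-by-step execution trace:
1. val starts at 66.
2. try: `validate()` calls `parse()`.
3. `parse()` evaluates `[1, 2].index(99)`, which raises ValueError; it propagates through validate (uncaught).
4. `return 19` in validate is not reached; the assignment to val does not complete.
5. `except ValueError` matches → val = 102.
Result: 102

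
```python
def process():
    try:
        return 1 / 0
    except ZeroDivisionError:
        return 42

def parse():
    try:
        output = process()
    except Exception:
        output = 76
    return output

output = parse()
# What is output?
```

Step-by-step execution trace:
1. `parse()` calls `process()`.
2. In process: `1 / 0` raises ZeroDivisionError; `except ZeroDivisionError` catches it → returns 42.
3. In parse: `output = process()` → output = 42. No exception reaches parse.
4. `except Exception` is skipped; parse returns 42.
5. output = 42.
Result: 42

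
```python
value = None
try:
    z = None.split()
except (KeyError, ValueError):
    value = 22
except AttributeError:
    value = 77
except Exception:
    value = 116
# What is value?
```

Step-by-step execution trace:
1. `z = None.split()` raises AttributeError.
2. `except (KeyError, ValueError)` does not match AttributeError; skipped.
3. `except AttributeError` matches (exact type match) → value = 77.
4. `except Exception` is not reached.
Result: 77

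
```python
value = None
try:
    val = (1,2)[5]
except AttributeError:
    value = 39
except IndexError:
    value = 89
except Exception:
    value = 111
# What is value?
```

Step-by-step execution trace:
1. `val = (1,2)[5]` raises IndexError.
2. `except AttributeError` does not match IndexError; skipped.
3. `except IndexError` matches → value = 89.
4. Remaining except clauses are skipped.
Result: 89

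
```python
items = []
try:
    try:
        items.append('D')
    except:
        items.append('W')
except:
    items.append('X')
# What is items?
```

Step-by-step execution trace:
1. Inner try: `items.append('D')` → items = ['D']. No exception raised.
2. Inner `except` is skipped.
3. Inner try completes normally; outer `except` is skipped.
Result: ['D']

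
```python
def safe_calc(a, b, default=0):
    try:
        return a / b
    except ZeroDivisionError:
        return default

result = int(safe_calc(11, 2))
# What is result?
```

Step-by-step execution trace:
1. `safe_calc(11, 2)` enters try: `return 11 / 2` → returns 5.5. No exception raised.
2. `except ZeroDivisionError` is skipped.
3. `int(5.5)` → 5 → result = 5.
Result: 5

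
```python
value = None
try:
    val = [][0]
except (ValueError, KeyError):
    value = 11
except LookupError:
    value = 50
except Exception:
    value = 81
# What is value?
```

Step-by-step execution trace:
1. `val = [][0]` raises IndexError.
2. `except (ValueError, KeyError)` does not match IndexError; skipped.
3. `except LookupError` matches (IndexError is a subclass of LookupError) → value = 50.
4. `except Exception` is not reached.
Result: 50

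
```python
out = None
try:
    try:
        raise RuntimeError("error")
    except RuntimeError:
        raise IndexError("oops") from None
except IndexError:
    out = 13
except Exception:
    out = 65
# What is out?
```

Step-by-step execution trace:
1. Inner try raises RuntimeError; inner `except RuntimeError` catches it.
2. `raise IndexError(...) from None` raises IndexError (from None suppresses __context__, but the active exception is still IndexError).
3. Outer `except IndexError` matches → out = 13.
4. `except Exception` is not reached.
Result: 13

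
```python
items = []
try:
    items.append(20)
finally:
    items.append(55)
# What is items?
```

Step-by-step execution trace:
1. try: `items.append(20)` → items = [20].
2. The try body completes without raising.
3. finally always runs: `items.append(55)` → items = [20, 55].
Result: [20, 55]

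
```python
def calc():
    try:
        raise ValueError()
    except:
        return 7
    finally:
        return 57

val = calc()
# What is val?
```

Step-by-step execution trace:
1. `calc()` enters try: `raise ValueError()` raises ValueError.
2. bare `except` matches → `return 7` sets pending return value 7.
3. Before returning, `finally: return 57` runs and overrides the pending return.
4. calc() returns 57 → val = 57.
Result: 57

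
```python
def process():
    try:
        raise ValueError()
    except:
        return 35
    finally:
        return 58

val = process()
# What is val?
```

Step-by-step execution trace:
1. `process()` enters try: `raise ValueError()` raises ValueError.
2. bare `except` matches → `return 35` sets pending return value 35.
3. Before returning, `finally: return 58` runs and overrides the pending return.
4. process() returns 58 → val = 58.
Result: 58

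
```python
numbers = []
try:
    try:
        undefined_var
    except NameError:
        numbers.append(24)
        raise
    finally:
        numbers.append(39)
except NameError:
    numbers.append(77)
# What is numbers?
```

Step-by-step execution trace:
1. Inner try: `undefined_var` raises NameError.
2. Inner `except NameError` matches → `numbers.append(24)` → numbers = [24].
3. bare `raise` re-raises NameError.
4. Inner `finally` runs during unwinding: `numbers.append(39)` → numbers = [24, 39].
5. Outer `except NameError` matches → `numbers.append(77)` → numbers = [24, 39, 77].
Result: [24, 39, 77]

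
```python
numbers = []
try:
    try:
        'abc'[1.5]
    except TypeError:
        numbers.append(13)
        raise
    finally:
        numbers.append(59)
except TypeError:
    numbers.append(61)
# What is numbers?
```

Step-by-step execution trace:
1. Inner try: `'abc'[1.5]` raises TypeError.
2. Inner `except TypeError` matches → `numbers.append(13)` → numbers = [13].
3. bare `raise` re-raises TypeError.
4. Inner `finally` runs during unwinding: `numbers.append(59)` → numbers = [13, 59].
5. Outer `except TypeError` matches → `numbers.append(61)` → numbers = [13, 59, 61].
Result: [13, 59, 61]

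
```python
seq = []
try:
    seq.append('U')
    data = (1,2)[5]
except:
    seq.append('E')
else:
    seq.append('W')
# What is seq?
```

Step-by-step execution trace:
1. try: `seq.append('U')` → seq = ['U'].
2. `data = (1,2)[5]` raises IndexError.
3. bare `except` matches → `seq.append('E')` → seq = ['U', 'E'].
4. `else` is skipped (an exception was raised).
Result: ['U', 'E']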